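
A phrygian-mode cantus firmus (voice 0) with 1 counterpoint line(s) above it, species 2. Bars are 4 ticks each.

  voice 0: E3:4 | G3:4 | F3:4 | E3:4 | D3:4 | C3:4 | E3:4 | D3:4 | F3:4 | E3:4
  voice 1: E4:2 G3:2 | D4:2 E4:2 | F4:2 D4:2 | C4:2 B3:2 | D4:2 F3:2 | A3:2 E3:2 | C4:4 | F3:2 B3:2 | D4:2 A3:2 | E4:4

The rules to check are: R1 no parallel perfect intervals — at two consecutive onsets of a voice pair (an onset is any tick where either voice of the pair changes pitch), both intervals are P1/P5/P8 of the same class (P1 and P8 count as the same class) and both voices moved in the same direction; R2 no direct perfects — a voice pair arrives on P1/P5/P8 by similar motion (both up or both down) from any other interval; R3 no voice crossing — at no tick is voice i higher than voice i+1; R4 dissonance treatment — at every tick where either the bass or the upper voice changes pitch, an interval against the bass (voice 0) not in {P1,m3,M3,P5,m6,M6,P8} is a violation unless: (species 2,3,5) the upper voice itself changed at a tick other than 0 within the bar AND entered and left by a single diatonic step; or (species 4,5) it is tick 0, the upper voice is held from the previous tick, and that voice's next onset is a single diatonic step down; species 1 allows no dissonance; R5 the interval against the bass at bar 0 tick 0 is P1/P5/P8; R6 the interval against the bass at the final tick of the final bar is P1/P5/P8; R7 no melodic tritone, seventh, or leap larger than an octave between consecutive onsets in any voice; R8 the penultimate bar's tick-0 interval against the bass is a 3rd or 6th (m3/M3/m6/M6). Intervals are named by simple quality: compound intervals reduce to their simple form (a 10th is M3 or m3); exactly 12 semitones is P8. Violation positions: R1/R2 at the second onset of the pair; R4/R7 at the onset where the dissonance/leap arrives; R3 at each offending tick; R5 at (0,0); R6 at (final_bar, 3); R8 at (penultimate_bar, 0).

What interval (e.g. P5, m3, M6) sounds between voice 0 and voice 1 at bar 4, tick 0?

P8

voice 0=D3 voice 1=D4 -> P8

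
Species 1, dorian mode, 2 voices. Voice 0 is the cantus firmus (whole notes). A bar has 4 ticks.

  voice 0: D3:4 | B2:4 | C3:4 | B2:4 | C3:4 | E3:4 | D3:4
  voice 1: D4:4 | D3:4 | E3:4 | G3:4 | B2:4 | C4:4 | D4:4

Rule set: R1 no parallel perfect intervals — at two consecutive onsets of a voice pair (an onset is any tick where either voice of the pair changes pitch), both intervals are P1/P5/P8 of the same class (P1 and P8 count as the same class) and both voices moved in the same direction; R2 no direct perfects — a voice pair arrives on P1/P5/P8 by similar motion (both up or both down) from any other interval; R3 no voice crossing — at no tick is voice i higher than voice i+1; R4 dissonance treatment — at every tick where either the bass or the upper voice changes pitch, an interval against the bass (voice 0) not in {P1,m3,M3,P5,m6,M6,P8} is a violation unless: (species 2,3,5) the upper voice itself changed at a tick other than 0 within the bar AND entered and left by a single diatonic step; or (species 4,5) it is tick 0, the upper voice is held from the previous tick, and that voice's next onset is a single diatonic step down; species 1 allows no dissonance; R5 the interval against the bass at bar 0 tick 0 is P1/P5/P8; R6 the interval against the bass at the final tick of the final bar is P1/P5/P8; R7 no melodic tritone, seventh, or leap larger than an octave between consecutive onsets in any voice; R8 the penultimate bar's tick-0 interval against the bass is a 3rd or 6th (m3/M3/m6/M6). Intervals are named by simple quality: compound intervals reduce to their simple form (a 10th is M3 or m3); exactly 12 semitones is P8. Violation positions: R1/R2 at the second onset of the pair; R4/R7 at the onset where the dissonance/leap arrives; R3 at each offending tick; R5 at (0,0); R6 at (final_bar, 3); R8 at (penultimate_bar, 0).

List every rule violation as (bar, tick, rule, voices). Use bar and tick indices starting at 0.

bar 0: v0=D3 v1=D4 downbeat P8
bar 1: v0=B2 v1=D3 downbeat m3
bar 2: v0=C3 v1=E3 downbeat M3
bar 3: v0=B2 v1=G3 downbeat m6
bar 4: v0=C3 v1=B2 downbeat m2
bar 5: v0=E3 v1=C4 downbeat m6
bar 6: v0=D3 v1=D4 downbeat P8
  -> R3 @ bar 4 tick 0 v(0, 1): C3 above B2
  -> R4 @ bar 4 tick 0 v(0, 1): C3/B2 m2 untreated
  -> R3 @ bar 4 tick 1 v(0, 1): C3 above B2
  -> R3 @ bar 4 tick 2 v(0, 1): C3 above B2
  -> R3 @ bar 4 tick 3 v(0, 1): C3 above B2
  -> R7 @ bar 5 tick 0 v(1,): B2->C4 leap 13st

(4, 0, R3, (0, 1))
(4, 0, R4, (0, 1))
(4, 1, R3, (0, 1))
(4, 2, R3, (0, 1))
(4, 3, R3, (0, 1))
(5, 0, R7, (1,))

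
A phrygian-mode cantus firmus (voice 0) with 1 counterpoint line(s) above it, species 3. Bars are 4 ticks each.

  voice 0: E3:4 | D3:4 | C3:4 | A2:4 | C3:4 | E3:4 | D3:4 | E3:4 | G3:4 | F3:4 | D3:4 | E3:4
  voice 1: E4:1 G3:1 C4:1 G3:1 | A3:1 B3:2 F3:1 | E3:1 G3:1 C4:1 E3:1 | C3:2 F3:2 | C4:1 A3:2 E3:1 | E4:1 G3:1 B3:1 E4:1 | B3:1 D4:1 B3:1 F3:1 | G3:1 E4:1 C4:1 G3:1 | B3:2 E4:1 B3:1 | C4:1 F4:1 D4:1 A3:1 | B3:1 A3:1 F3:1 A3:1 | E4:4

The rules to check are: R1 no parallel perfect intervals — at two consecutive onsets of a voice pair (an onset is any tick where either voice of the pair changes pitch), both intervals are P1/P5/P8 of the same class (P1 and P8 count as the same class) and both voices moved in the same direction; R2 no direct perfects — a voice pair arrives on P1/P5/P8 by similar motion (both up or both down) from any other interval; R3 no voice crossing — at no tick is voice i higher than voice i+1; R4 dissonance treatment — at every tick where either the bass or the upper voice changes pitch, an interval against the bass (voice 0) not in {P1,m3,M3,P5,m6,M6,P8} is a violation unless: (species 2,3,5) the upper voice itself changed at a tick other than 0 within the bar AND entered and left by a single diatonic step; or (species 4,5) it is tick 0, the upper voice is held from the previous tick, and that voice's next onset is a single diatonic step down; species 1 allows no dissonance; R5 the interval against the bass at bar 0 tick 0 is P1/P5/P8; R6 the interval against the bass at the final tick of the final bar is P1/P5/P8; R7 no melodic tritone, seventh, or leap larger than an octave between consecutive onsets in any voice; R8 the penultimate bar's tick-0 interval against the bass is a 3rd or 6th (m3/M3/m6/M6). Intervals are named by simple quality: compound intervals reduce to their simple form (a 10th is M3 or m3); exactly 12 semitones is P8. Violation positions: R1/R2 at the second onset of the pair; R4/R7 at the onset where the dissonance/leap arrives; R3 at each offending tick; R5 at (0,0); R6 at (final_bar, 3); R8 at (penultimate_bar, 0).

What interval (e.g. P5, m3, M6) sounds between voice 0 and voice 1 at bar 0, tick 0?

P8

voice 0=E3 voice 1=E4 -> P8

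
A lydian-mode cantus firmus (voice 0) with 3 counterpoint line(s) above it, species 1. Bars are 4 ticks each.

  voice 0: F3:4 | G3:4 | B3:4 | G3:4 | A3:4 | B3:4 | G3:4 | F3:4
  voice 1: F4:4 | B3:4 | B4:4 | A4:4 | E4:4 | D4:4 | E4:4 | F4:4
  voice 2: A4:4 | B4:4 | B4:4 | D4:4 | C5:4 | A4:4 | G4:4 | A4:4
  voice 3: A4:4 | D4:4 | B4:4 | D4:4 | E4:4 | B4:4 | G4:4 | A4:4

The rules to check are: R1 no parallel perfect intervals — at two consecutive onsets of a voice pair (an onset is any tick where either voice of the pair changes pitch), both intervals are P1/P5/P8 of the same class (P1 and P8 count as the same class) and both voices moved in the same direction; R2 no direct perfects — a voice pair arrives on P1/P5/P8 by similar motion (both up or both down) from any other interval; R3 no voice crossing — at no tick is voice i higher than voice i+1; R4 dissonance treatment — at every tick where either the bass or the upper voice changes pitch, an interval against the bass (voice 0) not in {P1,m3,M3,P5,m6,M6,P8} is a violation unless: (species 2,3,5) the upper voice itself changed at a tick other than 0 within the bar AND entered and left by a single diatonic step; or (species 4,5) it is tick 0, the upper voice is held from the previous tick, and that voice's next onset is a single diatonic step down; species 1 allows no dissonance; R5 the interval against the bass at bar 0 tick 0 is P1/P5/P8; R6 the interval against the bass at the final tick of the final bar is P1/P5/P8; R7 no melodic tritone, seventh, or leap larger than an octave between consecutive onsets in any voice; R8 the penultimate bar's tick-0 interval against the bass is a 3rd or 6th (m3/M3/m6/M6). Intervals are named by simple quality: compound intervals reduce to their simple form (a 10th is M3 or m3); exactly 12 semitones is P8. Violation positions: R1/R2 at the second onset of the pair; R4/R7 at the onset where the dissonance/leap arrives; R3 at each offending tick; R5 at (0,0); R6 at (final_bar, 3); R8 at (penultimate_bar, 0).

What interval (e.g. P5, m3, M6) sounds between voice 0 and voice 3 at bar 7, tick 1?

voice 0=F3 voice 3=A4 -> M3

M3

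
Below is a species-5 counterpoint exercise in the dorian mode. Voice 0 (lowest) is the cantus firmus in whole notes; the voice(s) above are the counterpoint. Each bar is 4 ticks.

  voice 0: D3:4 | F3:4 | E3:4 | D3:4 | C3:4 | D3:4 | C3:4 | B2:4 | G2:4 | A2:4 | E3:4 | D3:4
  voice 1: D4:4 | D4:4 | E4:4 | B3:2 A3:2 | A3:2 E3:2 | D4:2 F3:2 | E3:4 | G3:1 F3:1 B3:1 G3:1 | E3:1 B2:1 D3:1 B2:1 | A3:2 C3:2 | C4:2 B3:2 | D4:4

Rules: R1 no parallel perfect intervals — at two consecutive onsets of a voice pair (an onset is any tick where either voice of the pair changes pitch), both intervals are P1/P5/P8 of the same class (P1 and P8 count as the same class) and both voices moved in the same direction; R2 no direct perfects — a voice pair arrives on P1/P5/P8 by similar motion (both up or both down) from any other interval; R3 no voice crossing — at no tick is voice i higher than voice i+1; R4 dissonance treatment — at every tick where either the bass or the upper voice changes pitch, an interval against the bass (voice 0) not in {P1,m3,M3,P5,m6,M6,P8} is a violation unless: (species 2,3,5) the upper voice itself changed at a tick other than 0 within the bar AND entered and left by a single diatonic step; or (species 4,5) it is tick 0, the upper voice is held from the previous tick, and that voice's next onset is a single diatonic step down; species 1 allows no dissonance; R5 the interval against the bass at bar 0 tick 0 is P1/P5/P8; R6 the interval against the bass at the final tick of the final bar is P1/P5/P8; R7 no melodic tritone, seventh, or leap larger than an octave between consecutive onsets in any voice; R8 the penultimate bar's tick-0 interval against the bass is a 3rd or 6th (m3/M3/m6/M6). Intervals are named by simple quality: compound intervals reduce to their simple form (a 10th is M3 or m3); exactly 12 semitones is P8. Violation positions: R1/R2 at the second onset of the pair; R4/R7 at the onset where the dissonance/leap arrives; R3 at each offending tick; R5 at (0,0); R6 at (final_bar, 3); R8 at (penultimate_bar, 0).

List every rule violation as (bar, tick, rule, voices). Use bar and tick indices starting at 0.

bar 0: v0=D3 v1=D4 downbeat P8
bar 1: v0=F3 v1=D4 downbeat M6
bar 2: v0=E3 v1=E4 downbeat P8
bar 3: v0=D3 v1=B3 downbeat M6
bar 4: v0=C3 v1=A3 downbeat M6
bar 5: v0=D3 v1=D4 downbeat P8
bar 6: v0=C3 v1=E3 downbeat M3
bar 7: v0=B2 v1=G3 downbeat m6
bar 8: v0=G2 v1=E3 downbeat M6
bar 9: v0=A2 v1=A3 downbeat P8
bar 10: v0=E3 v1=C4 downbeat m6
bar 11: v0=D3 v1=D4 downbeat P8
  -> R2 @ bar 5 tick 0 v(0, 1): C3/E3 M3 -> D3/D4 P8 similar
  -> R7 @ bar 5 tick 0 v(1,): E3->D4 leap 10st
  -> R4 @ bar 7 tick 1 v(0, 1): B2/F3 TT untreated
  -> R7 @ bar 7 tick 2 v(1,): F3->B3 leap 6st
  -> R2 @ bar 9 tick 0 v(0, 1): G2/B2 M3 -> A2/A3 P8 similar
  -> R7 @ bar 9 tick 0 v(1,): B2->A3 leap 10st

(5, 0, R2, (0, 1))
(5, 0, R7, (1,))
(7, 1, R4, (0, 1))
(7, 2, R7, (1,))
(9, 0, R2, (0, 1))
(9, 0, R7, (1,))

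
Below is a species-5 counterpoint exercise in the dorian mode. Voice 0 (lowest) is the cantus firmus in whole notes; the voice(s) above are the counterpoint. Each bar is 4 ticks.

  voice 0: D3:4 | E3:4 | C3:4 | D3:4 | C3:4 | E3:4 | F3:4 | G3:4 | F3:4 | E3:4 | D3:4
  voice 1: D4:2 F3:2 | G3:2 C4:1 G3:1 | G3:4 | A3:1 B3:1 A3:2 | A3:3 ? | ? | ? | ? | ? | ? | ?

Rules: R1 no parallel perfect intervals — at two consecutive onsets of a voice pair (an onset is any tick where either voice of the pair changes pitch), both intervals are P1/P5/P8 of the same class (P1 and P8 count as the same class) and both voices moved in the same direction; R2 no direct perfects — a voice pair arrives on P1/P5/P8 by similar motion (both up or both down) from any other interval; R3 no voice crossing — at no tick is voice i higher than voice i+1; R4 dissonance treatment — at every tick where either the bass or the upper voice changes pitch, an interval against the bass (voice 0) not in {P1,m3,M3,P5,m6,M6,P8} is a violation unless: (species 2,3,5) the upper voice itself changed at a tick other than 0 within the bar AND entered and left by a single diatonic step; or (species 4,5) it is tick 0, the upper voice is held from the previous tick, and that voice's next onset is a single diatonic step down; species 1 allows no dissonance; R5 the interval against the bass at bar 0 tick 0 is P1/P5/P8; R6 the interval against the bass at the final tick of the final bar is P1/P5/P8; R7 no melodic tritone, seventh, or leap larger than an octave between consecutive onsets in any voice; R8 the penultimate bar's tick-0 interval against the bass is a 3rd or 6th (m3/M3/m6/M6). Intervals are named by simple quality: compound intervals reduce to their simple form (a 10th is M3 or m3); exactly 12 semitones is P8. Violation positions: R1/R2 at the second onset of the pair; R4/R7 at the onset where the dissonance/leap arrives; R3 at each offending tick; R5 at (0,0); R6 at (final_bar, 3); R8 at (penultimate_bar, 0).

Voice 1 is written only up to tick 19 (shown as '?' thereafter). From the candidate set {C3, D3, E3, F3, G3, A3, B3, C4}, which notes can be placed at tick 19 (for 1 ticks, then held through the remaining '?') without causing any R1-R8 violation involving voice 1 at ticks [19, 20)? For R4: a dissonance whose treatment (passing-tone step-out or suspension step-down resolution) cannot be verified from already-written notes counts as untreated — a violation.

C3: legal
D3: violates R4
E3: legal
F3: violates R4
G3: legal
A3: legal
B3: violates R4
C4: legal

{A3, C3, C4, E3, G3}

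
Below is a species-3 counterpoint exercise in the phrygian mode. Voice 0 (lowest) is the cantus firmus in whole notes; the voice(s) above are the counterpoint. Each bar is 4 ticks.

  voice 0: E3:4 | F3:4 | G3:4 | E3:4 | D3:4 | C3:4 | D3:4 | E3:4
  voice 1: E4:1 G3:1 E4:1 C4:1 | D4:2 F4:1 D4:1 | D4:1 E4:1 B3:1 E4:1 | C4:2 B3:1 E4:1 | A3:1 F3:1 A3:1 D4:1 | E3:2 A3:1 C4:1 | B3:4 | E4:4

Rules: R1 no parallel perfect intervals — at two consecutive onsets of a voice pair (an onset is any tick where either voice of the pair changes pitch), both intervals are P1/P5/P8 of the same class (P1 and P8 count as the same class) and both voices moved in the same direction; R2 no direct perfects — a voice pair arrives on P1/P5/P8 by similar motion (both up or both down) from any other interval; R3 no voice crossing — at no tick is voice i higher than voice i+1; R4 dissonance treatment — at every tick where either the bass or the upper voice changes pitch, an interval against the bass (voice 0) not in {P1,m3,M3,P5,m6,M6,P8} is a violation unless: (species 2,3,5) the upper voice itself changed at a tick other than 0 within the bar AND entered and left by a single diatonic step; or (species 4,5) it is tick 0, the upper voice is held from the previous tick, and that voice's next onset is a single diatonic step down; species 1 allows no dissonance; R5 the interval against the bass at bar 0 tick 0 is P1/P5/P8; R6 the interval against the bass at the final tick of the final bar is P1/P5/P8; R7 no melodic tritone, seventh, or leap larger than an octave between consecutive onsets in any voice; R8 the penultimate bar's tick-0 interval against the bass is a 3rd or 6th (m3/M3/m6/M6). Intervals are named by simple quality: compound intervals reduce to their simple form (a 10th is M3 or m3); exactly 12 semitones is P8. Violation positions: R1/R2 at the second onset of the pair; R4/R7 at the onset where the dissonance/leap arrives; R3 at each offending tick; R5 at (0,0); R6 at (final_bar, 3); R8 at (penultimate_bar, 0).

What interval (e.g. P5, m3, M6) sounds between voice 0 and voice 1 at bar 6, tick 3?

voice 0=D3 voice 1=B3 -> M6

M6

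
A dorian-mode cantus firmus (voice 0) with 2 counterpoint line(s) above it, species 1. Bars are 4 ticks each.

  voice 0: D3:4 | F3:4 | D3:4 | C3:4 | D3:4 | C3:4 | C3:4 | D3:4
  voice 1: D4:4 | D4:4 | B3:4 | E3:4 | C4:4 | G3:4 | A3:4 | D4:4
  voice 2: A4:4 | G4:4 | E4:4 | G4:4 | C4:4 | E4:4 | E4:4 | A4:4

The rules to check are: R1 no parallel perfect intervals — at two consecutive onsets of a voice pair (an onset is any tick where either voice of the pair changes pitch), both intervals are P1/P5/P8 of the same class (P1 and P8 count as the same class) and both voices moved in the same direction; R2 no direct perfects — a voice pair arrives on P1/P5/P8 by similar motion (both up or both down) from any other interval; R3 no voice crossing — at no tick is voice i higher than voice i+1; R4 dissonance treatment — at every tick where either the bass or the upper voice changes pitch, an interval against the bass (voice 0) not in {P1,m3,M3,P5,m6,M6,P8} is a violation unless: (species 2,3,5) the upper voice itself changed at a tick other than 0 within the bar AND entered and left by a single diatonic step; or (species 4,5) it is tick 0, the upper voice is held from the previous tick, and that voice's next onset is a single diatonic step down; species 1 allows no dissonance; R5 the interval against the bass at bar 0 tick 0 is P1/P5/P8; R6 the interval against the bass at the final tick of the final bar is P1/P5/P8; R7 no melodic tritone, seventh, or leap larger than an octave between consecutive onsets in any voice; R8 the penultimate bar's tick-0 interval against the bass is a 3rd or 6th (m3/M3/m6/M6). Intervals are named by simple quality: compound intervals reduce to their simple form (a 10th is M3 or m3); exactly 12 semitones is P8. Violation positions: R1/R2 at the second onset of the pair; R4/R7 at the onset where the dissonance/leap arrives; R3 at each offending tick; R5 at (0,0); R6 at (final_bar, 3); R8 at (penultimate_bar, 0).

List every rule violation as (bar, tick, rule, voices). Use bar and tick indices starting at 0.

bar 0: v0=D3 v1=D4 v2=A4 downbeat P5
bar 1: v0=F3 v1=D4 v2=G4 downbeat M2
bar 2: v0=D3 v1=B3 v2=E4 downbeat M2
bar 3: v0=C3 v1=E3 v2=G4 downbeat P5
bar 4: v0=D3 v1=C4 v2=C4 downbeat m7
bar 5: v0=C3 v1=G3 v2=E4 downbeat M3
bar 6: v0=C3 v1=A3 v2=E4 downbeat M3
bar 7: v0=D3 v1=D4 v2=A4 downbeat P5
  -> R4 @ bar 1 tick 0 v(0, 2): F3/G4 M2 untreated
  -> R4 @ bar 2 tick 0 v(0, 2): D3/E4 M2 untreated
  -> R4 @ bar 4 tick 0 v(0, 1): D3/C4 m7 untreated
  -> R4 @ bar 4 tick 0 v(0, 2): D3/C4 m7 untreated
  -> R2 @ bar 5 tick 0 v(0, 1): D3/C4 m7 -> C3/G3 P5 similar
  -> R1 @ bar 7 tick 0 v(1, 2): A3/E4 P5 -> D4/A4 P5 similar
  -> R2 @ bar 7 tick 0 v(0, 1): C3/A3 M6 -> D3/D4 P8 similar
  -> R2 @ bar 7 tick 0 v(0, 2): C3/E4 M3 -> D3/A4 P5 similar

(1, 0, R4, (0, 2))
(2, 0, R4, (0, 2))
(4, 0, R4, (0, 1))
(4, 0, R4, (0, 2))
(5, 0, R2, (0, 1))
(7, 0, R1, (1, 2))
(7, 0, R2, (0, 1))
(7, 0, R2, (0, 2))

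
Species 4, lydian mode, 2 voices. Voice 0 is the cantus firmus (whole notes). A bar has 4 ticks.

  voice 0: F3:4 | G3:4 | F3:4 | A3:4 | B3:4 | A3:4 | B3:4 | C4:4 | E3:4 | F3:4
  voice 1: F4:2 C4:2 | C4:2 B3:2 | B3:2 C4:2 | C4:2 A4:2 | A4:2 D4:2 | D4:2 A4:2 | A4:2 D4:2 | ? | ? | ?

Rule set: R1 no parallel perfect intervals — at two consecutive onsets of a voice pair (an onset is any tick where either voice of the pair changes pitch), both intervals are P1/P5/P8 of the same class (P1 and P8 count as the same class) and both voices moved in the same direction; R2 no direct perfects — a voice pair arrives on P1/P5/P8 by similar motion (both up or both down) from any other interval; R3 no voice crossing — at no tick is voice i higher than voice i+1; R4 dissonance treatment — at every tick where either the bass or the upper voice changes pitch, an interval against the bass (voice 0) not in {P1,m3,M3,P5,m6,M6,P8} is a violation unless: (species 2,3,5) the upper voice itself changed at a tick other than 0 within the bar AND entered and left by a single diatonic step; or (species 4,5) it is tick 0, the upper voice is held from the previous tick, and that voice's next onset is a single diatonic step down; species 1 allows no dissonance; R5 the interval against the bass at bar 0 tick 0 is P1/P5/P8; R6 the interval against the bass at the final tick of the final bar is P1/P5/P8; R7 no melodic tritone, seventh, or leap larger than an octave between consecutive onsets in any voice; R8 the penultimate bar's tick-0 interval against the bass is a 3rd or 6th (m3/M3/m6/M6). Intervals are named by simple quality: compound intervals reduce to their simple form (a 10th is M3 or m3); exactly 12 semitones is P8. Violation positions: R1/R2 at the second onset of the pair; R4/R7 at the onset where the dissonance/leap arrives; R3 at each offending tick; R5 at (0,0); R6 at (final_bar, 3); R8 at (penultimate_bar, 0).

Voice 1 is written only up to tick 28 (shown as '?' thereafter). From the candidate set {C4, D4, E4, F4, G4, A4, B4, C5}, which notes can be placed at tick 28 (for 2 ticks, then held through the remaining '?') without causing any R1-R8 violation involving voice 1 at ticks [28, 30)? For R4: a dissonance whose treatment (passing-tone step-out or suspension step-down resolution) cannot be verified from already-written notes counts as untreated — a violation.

C4: legal
D4: violates R4
E4: legal
F4: violates R4
G4: violates R2
A4: legal
B4: violates R4
C5: violates R2,R7

{A4, C4, E4}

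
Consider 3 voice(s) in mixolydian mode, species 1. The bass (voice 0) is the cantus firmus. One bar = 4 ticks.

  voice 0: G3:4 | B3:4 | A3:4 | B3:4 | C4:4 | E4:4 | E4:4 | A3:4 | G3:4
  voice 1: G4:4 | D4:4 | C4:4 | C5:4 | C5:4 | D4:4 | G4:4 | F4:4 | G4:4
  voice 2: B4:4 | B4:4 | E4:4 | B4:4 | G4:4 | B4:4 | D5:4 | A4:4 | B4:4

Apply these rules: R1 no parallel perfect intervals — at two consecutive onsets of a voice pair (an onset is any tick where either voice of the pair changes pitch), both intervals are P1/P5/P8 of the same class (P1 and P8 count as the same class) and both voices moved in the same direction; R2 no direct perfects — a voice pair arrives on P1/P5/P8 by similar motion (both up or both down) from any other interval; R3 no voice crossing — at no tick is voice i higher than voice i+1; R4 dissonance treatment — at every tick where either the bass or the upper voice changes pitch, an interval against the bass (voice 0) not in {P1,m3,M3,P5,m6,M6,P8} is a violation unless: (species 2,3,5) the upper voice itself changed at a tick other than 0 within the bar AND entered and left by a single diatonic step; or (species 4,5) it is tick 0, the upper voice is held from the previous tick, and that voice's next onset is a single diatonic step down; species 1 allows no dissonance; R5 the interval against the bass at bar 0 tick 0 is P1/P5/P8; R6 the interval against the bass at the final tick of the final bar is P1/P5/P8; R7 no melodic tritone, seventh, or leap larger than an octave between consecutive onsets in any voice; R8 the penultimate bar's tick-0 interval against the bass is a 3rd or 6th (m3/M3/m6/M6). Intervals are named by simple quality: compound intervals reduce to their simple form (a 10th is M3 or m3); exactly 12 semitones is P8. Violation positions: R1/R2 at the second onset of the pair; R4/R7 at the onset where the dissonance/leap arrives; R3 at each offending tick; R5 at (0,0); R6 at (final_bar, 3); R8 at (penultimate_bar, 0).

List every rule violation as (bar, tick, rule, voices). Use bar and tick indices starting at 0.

bar 0: v0=G3 v1=G4 v2=B4 downbeat M3
bar 1: v0=B3 v1=D4 v2=B4 downbeat P8
bar 2: v0=A3 v1=C4 v2=E4 downbeat P5
bar 3: v0=B3 v1=C5 v2=B4 downbeat P8
bar 4: v0=C4 v1=C5 v2=G4 downbeat P5
bar 5: v0=E4 v1=D4 v2=B4 downbeat P5
bar 6: v0=E4 v1=G4 v2=D5 downbeat m7
bar 7: v0=A3 v1=F4 v2=A4 downbeat P8
bar 8: v0=G3 v1=G4 v2=B4 downbeat M3
  -> R5 @ bar 0 tick 0 v(0, 2): opens on M3
  -> R2 @ bar 2 tick 0 v(0, 2): B3/B4 P8 -> A3/E4 P5 similar
  -> R2 @ bar 3 tick 0 v(0, 2): A3/E4 P5 -> B3/B4 P8 similar
  -> R3 @ bar 3 tick 0 v(1, 2): C5 above B4
  -> R4 @ bar 3 tick 0 v(0, 1): B3/C5 m2 untreated
  -> R3 @ bar 3 tick 1 v(1, 2): C5 above B4
  -> R3 @ bar 3 tick 2 v(1, 2): C5 above B4
  -> R3 @ bar 3 tick 3 v(1, 2): C5 above B4
  -> R3 @ bar 4 tick 0 v(1, 2): C5 above G4
  -> R3 @ bar 4 tick 1 v(1, 2): C5 above G4
  -> R3 @ bar 4 tick 2 v(1, 2): C5 above G4
  -> R3 @ bar 4 tick 3 v(1, 2): C5 above G4
  -> R1 @ bar 5 tick 0 v(0, 2): C4/G4 P5 -> E4/B4 P5 similar
  -> R3 @ bar 5 tick 0 v(0, 1): E4 above D4
  -> R4 @ bar 5 tick 0 v(0, 1): E4/D4 M2 untreated
  -> R7 @ bar 5 tick 0 v(1,): C5->D4 leap 10st
  -> R3 @ bar 5 tick 1 v(0, 1): E4 above D4
  -> R3 @ bar 5 tick 2 v(0, 1): E4 above D4
  -> R3 @ bar 5 tick 3 v(0, 1): E4 above D4
  -> R2 @ bar 6 tick 0 v(1, 2): D4/B4 M6 -> G4/D5 P5 similar
  -> R4 @ bar 6 tick 0 v(0, 2): E4/D5 m7 untreated
  -> R2 @ bar 7 tick 0 v(0, 2): E4/D5 m7 -> A3/A4 P8 similar
  -> R8 @ bar 7 tick 0 v(0, 2): penult P8 not 3rd/6th
  -> R6 @ bar 8 tick 3 v(0, 2): closes on M3

(0, 0, R5, (0, 2))
(2, 0, R2, (0, 2))
(3, 0, R2, (0, 2))
(3, 0, R3, (1, 2))
(3, 0, R4, (0, 1))
(3, 1, R3, (1, 2))
(3, 2, R3, (1, 2))
(3, 3, R3, (1, 2))
(4, 0, R3, (1, 2))
(4, 1, R3, (1, 2))
(4, 2, R3, (1, 2))
(4, 3, R3, (1, 2))
(5, 0, R1, (0, 2))
(5, 0, R3, (0, 1))
(5, 0, R4, (0, 1))
(5, 0, R7, (1,))
(5, 1, R3, (0, 1))
(5, 2, R3, (0, 1))
(5, 3, R3, (0, 1))
(6, 0, R2, (1, 2))
(6, 0, R4, (0, 2))
(7, 0, R2, (0, 2))
(7, 0, R8, (0, 2))
(8, 3, R6, (0, 2))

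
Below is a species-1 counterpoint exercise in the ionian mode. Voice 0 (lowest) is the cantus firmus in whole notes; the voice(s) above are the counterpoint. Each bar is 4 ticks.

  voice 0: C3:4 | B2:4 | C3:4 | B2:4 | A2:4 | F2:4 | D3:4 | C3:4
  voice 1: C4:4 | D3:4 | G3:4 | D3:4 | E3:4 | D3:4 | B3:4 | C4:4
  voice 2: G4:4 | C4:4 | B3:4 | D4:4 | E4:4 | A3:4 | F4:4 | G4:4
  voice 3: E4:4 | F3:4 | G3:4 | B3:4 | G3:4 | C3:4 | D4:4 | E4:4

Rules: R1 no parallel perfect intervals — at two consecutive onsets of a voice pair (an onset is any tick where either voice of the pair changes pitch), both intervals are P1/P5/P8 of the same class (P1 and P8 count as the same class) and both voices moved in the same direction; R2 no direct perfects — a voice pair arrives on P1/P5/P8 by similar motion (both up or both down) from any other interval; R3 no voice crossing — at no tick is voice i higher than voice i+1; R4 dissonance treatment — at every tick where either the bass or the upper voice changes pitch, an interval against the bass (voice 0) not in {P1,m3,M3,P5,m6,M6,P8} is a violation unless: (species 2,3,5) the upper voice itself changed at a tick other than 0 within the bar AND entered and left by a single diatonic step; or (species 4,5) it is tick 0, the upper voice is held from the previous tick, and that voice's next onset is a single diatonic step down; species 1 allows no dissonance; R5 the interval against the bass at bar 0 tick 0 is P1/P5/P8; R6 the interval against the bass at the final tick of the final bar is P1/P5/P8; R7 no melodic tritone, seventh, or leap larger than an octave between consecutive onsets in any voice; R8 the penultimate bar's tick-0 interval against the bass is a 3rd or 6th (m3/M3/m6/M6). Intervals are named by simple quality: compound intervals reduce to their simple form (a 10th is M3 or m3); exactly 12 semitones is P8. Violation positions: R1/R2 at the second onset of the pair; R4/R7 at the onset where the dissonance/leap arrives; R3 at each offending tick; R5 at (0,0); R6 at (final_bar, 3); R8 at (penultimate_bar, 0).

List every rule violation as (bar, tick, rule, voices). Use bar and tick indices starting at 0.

(0, 0, R3, (2, 3))
(0, 0, R5, (0, 3))
(0, 1, R3, (2, 3))
(0, 2, R3, (2, 3))
(0, 3, R3, (2, 3))
(1, 0, R2, (2, 3))
(1, 0, R3, (2, 3))
(1, 0, R4, (0, 2))
(1, 0, R4, (0, 3))
(1, 0, R7, (1,))
(1, 0, R7, (3,))
(1, 1, R3, (2, 3))
(1, 2, R3, (2, 3))
(1, 3, R3, (2, 3))
(2, 0, R2, (0, 1))
(2, 0, R2, (0, 3))
(2, 0, R2, (1, 3))
(2, 0, R3, (2, 3))
(2, 0, R4, (0, 2))
(2, 1, R3, (2, 3))
(2, 2, R3, (2, 3))
(2, 3, R3, (2, 3))
(3, 0, R3, (2, 3))
(3, 1, R3, (2, 3))
(3, 2, R3, (2, 3))
(3, 3, R3, (2, 3))
(4, 0, R1, (1, 2))
(4, 0, R3, (2, 3))
(4, 0, R4, (0, 3))
(4, 1, R3, (2, 3))
(4, 2, R3, (2, 3))
(4, 3, R3, (2, 3))
(5, 0, R2, (0, 3))
(5, 0, R2, (1, 2))
(5, 0, R3, (2, 3))
(5, 1, R3, (2, 3))
(5, 2, R3, (2, 3))
(5, 3, R3, (2, 3))
(6, 0, R2, (0, 3))
(6, 0, R3, (2, 3))
(6, 0, R7, (3,))
(6, 0, R8, (0, 3))
(6, 1, R3, (2, 3))
(6, 2, R3, (2, 3))
(6, 3, R3, (2, 3))
(7, 0, R2, (1, 2))
(7, 0, R3, (2, 3))
(7, 1, R3, (2, 3))
(7, 2, R3, (2, 3))
(7, 3, R3, (2, 3))
(7, 3, R6, (0, 3))

bar 0: v0=C3 v1=C4 v2=G4 v3=E4 downbeat M3
bar 1: v0=B2 v1=D3 v2=C4 v3=F3 downbeat TT
bar 2: v0=C3 v1=G3 v2=B3 v3=G3 downbeat P5
bar 3: v0=B2 v1=D3 v2=D4 v3=B3 downbeat P8
bar 4: v0=A2 v1=E3 v2=E4 v3=G3 downbeat m7
bar 5: v0=F2 v1=D3 v2=A3 v3=C3 downbeat P5
bar 6: v0=D3 v1=B3 v2=F4 v3=D4 downbeat P8
bar 7: v0=C3 v1=C4 v2=G4 v3=E4 downbeat M3
  -> R3 @ bar 0 tick 0 v(2, 3): G4 above E4
  -> R5 @ bar 0 tick 0 v(0, 3): opens on M3
  -> R3 @ bar 0 tick 1 v(2, 3): G4 above E4
  -> R3 @ bar 0 tick 2 v(2, 3): G4 above E4
  -> R3 @ bar 0 tick 3 v(2, 3): G4 above E4
  -> R2 @ bar 1 tick 0 v(2, 3): G4/E4 m3 -> C4/F3 P5 similar
  -> R3 @ bar 1 tick 0 v(2, 3): C4 above F3
  -> R4 @ bar 1 tick 0 v(0, 2): B2/C4 m2 untreated
  -> R4 @ bar 1 tick 0 v(0, 3): B2/F3 TT untreated
  -> R7 @ bar 1 tick 0 v(1,): C4->D3 leap 10st
  -> R7 @ bar 1 tick 0 v(3,): E4->F3 leap 11st
  -> R3 @ bar 1 tick 1 v(2, 3): C4 above F3
  -> R3 @ bar 1 tick 2 v(2, 3): C4 above F3
  -> R3 @ bar 1 tick 3 v(2, 3): C4 above F3
  -> R2 @ bar 2 tick 0 v(0, 1): B2/D3 m3 -> C3/G3 P5 similar
  -> R2 @ bar 2 tick 0 v(0, 3): B2/F3 TT -> C3/G3 P5 similar
  -> R2 @ bar 2 tick 0 v(1, 3): D3/F3 m3 -> G3/G3 P1 similar
  -> R3 @ bar 2 tick 0 v(2, 3): B3 above G3
  -> R4 @ bar 2 tick 0 v(0, 2): C3/B3 M7 untreated
  -> R3 @ bar 2 tick 1 v(2, 3): B3 above G3
  -> R3 @ bar 2 tick 2 v(2, 3): B3 above G3
  -> R3 @ bar 2 tick 3 v(2, 3): B3 above G3
  -> R3 @ bar 3 tick 0 v(2, 3): D4 above B3
  -> R3 @ bar 3 tick 1 v(2, 3): D4 above B3
  -> R3 @ bar 3 tick 2 v(2, 3): D4 above B3
  -> R3 @ bar 3 tick 3 v(2, 3): D4 above B3
  -> R1 @ bar 4 tick 0 v(1, 2): D3/D4 P8 -> E3/E4 P8 similar
  -> R3 @ bar 4 tick 0 v(2, 3): E4 above G3
  -> R4 @ bar 4 tick 0 v(0, 3): A2/G3 m7 untreated
  -> R3 @ bar 4 tick 1 v(2, 3): E4 above G3
  -> R3 @ bar 4 tick 2 v(2, 3): E4 above G3
  -> R3 @ bar 4 tick 3 v(2, 3): E4 above G3
  -> R2 @ bar 5 tick 0 v(0, 3): A2/G3 m7 -> F2/C3 P5 similar
  -> R2 @ bar 5 tick 0 v(1, 2): E3/E4 P8 -> D3/A3 P5 similar
  -> R3 @ bar 5 tick 0 v(2, 3): A3 above C3
  -> R3 @ bar 5 tick 1 v(2, 3): A3 above C3
  -> R3 @ bar 5 tick 2 v(2, 3): A3 above C3
  -> R3 @ bar 5 tick 3 v(2, 3): A3 above C3
  -> R2 @ bar 6 tick 0 v(0, 3): F2/C3 P5 -> D3/D4 P8 similar
  -> R3 @ bar 6 tick 0 v(2, 3): F4 above D4
  -> R7 @ bar 6 tick 0 v(3,): C3->D4 leap 14st
  -> R8 @ bar 6 tick 0 v(0, 3): penult P8 not 3rd/6th
  -> R3 @ bar 6 tick 1 v(2, 3): F4 above D4
  -> R3 @ bar 6 tick 2 v(2, 3): F4 above D4
  -> R3 @ bar 6 tick 3 v(2, 3): F4 above D4
  -> R2 @ bar 7 tick 0 v(1, 2): B3/F4 TT -> C4/G4 P5 similar
  -> R3 @ bar 7 tick 0 v(2, 3): G4 above E4
  -> R3 @ bar 7 tick 1 v(2, 3): G4 above E4
  -> R3 @ bar 7 tick 2 v(2, 3): G4 above E4
  -> R3 @ bar 7 tick 3 v(2, 3): G4 above E4
  -> R6 @ bar 7 tick 3 v(0, 3): closes on M3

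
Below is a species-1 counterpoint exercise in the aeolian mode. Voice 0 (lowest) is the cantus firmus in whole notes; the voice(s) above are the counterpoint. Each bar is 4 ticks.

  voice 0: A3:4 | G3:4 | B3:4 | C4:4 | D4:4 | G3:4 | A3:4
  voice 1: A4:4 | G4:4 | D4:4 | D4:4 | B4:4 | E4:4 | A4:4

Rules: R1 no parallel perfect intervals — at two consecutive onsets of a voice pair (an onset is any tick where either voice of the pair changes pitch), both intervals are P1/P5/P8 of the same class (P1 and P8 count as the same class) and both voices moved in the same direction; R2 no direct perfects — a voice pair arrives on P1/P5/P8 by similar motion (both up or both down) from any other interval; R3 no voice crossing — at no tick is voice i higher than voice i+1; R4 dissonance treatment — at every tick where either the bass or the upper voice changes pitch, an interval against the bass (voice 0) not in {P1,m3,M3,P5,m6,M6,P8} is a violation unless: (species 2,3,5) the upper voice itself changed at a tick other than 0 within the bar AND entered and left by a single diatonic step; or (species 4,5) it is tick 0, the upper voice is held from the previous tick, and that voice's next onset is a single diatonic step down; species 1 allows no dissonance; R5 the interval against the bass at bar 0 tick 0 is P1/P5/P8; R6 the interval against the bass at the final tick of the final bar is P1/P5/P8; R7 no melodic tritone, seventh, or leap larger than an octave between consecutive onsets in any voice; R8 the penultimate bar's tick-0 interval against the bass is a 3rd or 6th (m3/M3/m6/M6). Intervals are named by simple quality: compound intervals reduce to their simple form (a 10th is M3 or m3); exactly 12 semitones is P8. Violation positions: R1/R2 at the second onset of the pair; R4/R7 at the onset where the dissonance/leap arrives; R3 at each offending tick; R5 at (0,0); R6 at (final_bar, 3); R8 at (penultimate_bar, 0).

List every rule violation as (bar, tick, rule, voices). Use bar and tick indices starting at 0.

bar 0: v0=A3 v1=A4 downbeat P8
bar 1: v0=G3 v1=G4 downbeat P8
bar 2: v0=B3 v1=D4 downbeat m3
bar 3: v0=C4 v1=D4 downbeat M2
bar 4: v0=D4 v1=B4 downbeat M6
bar 5: v0=G3 v1=E4 downbeat M6
bar 6: v0=A3 v1=A4 downbeat P8
  -> R1 @ bar 1 tick 0 v(0, 1): A3/A4 P8 -> G3/G4 P8 similar
  -> R4 @ bar 3 tick 0 v(0, 1): C4/D4 M2 untreated
  -> R2 @ bar 6 tick 0 v(0, 1): G3/E4 M6 -> A3/A4 P8 similar

(1, 0, R1, (0, 1))
(3, 0, R4, (0, 1))
(6, 0, R2, (0, 1))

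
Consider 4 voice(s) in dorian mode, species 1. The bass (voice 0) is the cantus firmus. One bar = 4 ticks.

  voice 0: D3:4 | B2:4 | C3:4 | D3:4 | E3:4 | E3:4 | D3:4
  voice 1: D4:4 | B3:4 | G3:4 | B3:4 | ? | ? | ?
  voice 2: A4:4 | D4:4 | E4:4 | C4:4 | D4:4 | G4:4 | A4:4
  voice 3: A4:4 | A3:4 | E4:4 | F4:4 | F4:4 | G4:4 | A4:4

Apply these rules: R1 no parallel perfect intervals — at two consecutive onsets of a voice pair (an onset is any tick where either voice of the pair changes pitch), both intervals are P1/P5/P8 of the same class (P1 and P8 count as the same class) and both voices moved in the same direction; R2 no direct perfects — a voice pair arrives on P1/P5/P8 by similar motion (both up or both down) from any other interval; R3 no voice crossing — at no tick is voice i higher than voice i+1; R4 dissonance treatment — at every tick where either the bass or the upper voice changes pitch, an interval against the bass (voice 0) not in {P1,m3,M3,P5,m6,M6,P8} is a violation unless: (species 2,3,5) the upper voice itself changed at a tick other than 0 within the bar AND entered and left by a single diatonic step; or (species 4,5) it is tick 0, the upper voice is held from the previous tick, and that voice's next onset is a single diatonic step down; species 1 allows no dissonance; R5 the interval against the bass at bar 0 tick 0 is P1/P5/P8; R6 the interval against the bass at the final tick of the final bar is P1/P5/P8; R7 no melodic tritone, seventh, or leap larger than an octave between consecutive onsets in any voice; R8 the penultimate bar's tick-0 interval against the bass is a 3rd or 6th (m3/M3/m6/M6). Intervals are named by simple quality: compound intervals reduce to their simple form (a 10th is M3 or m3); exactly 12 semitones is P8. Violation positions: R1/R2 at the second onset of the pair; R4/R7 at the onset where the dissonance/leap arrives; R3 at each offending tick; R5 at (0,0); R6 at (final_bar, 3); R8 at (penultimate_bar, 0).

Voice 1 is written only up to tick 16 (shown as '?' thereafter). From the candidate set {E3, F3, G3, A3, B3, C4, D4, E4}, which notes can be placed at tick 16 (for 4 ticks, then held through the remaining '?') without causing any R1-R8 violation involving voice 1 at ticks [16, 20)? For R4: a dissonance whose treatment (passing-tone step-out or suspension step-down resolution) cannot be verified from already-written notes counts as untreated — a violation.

{B3, C4, E3, G3}

E3: legal
F3: violates R4,R7
G3: legal
A3: violates R4
B3: legal
C4: legal
D4: violates R2,R4
E4: violates R2,R3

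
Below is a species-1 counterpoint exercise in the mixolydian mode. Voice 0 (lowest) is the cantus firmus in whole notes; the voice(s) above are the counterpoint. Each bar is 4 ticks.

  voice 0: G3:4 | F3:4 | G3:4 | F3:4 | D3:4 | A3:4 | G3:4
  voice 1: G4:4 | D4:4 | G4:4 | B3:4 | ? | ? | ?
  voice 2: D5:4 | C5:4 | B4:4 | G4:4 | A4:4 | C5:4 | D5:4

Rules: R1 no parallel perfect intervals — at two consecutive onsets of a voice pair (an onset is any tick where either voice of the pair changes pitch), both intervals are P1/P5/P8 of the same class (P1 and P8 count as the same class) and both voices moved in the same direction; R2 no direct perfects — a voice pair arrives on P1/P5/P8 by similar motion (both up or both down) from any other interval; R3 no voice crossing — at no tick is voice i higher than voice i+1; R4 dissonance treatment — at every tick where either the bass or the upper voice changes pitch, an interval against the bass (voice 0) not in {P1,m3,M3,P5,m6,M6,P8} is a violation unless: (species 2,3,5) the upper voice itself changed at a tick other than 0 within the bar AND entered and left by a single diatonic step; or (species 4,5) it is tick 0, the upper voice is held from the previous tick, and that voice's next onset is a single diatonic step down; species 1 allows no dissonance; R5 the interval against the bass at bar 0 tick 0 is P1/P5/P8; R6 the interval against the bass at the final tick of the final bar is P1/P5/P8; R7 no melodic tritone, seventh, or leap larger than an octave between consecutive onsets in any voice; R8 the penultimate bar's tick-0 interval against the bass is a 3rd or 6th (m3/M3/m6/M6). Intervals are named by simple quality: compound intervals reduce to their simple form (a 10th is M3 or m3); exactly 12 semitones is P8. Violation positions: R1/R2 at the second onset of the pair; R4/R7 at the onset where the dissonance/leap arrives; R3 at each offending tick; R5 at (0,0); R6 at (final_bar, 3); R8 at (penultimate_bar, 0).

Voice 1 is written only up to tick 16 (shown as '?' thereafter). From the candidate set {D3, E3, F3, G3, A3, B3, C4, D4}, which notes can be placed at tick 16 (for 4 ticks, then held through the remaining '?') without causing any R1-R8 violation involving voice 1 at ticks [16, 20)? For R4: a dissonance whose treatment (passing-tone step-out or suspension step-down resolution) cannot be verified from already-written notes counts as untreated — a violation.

{B3}

D3: violates R2
E3: violates R4
F3: violates R7
G3: violates R4
A3: violates R2
B3: legal
C4: violates R4
D4: violates R2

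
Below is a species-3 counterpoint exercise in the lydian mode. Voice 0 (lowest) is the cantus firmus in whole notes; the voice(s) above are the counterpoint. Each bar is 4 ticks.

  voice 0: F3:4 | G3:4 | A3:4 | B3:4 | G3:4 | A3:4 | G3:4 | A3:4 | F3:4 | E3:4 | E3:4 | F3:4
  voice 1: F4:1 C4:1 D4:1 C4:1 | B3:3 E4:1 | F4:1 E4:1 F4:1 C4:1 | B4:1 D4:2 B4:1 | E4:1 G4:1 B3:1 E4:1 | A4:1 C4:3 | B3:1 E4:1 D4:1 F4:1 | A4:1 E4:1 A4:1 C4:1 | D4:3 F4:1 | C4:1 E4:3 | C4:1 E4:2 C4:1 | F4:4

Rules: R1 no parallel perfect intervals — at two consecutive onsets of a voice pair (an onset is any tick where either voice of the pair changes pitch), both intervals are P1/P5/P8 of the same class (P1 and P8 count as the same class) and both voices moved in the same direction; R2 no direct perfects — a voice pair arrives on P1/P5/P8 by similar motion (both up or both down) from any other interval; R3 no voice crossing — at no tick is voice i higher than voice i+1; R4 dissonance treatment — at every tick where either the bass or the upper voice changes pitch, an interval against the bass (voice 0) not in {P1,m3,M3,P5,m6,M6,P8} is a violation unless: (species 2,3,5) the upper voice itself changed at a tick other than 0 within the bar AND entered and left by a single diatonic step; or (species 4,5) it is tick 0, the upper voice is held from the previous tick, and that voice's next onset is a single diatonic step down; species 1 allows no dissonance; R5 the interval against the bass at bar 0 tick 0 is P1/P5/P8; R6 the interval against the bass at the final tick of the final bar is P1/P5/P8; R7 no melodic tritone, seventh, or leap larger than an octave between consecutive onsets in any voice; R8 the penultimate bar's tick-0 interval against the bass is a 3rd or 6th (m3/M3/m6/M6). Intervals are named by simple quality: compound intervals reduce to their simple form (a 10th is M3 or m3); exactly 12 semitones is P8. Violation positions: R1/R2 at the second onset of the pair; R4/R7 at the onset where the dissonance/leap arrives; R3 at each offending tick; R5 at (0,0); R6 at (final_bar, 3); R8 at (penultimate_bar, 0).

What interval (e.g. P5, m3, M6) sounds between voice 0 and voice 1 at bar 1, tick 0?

M3

voice 0=G3 voice 1=B3 -> M3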